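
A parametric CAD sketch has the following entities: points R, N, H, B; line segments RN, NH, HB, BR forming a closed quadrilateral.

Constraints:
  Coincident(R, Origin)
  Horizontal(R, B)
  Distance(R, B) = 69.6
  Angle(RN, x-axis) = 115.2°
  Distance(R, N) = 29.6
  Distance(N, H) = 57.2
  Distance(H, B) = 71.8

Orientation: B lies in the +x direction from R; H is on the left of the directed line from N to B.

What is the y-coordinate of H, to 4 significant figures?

61.63

R is at the origin; R and B share the same y with |RB| = 69.6 and B in +x, so B = (69.6, 0). RN runs at 115.2° with |RN| = 29.6, so N = (-12.60, 26.78). H is determined by |NH| = 57.2 and |HB| = 71.8 together: it lies at the intersection of circle(N, 57.2) and circle(B, 71.8). With |NB| = 86.46, the foot of the radical line on NB is 32.34 from N and the perpendicular offset is √(57.2² − 32.34²) = 47.18. Taking the left-of-NB solution: H = (32.76, 61.63).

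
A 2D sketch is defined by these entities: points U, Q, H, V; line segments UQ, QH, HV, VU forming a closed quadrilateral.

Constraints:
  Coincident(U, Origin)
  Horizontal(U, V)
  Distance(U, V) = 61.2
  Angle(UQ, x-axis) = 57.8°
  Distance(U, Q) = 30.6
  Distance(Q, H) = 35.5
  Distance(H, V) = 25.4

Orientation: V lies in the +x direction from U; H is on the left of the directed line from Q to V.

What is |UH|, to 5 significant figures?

56.846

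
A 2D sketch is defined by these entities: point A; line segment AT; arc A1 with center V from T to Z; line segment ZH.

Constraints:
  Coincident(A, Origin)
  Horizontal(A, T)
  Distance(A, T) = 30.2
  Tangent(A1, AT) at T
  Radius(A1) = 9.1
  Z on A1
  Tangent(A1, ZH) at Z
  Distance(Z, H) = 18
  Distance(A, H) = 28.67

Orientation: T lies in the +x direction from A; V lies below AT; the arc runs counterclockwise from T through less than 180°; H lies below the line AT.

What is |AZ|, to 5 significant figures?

22.441

A is at the origin; AT is horizontal with |AT| = 30.2 and T on the +x side, so T = (30.200, 0.0000). A1 meets AT tangentially, so VT is at right angles to AT, so V = T + (0, -9.1) = (30.200, -9.1000). Since VZ ⟂ ZH (tangency), |VH| = √(9.1² + 18.0²) = 20.170 regardless of where Z sits on A1. So H lies on both circle(A, 28.67) and circle(V, 20.170); the below-AT intersection is H = (16.221, -23.640). Z is the foot of the tangent from H: Z = (21.500, -6.4312).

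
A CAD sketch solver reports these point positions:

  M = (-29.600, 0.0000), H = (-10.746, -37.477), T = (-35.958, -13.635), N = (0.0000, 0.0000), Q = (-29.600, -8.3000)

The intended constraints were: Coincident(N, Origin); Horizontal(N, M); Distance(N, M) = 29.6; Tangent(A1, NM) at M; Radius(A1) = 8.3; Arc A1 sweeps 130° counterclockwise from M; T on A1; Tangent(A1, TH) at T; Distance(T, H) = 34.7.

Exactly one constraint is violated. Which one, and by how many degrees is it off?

Tangent(A1, TH) at T — off by 6.60°.

N = (0.00, 0.00) ✓; N.y = 0.00, M.y = 0.00 ✓; |NM| = 29.60 ✓; ∠(QM, MN) = 90.00° ✓; |QM| = 8.300 ✓; bearing(Q→T) − bearing(Q→M) = 130.0° ✓; |QT| = 8.300 ✓; ∠(QT, TH) = 83.40° ✗; |TH| = 34.70 ✓.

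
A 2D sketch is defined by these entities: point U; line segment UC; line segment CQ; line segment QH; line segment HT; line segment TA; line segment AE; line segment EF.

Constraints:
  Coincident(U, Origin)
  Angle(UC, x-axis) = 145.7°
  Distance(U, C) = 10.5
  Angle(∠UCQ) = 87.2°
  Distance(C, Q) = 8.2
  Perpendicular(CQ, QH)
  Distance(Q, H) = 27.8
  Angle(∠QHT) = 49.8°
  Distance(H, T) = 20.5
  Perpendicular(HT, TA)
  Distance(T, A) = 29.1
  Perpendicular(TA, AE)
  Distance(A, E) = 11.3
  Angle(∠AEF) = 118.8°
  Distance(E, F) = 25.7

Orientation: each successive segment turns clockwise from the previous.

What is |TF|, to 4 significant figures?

24.58

The perpendicularity gives AE at right angles to TA, so AE runs at 12.70°; with |AE| = 11.3, E = (3.073, 22.05). ∠AEF = 118.8° gives EF at -48.50° from the x-axis; with |EF| = 25.7, F = (20.10, 2.805). Then |TF| = |F − T| = 24.58.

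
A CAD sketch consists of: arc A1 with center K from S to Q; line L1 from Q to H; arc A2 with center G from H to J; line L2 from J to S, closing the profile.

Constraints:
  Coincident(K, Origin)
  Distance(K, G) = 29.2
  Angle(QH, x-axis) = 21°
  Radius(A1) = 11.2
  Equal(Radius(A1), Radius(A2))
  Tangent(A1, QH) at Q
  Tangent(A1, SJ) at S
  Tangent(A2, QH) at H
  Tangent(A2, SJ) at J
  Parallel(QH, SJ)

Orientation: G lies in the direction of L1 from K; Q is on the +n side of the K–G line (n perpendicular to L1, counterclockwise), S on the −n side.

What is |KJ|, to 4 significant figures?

31.27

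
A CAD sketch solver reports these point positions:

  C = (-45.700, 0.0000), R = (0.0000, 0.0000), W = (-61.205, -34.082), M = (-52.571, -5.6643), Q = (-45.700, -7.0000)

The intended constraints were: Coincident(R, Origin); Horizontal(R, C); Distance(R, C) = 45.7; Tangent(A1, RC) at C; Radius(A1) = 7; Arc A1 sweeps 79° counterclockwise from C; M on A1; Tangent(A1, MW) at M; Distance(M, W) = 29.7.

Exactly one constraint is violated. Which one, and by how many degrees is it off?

Tangent(A1, MW) at M — off by 5.90°.

R = (0.00, 0.00) ✓; R.y = 0.00, C.y = 0.00 ✓; |RC| = 45.70 ✓; ∠(QC, CR) = 90.00° ✓; |QC| = 7.000 ✓; bearing(Q→M) − bearing(Q→C) = 79.00° ✓; |QM| = 7.000 ✓; ∠(QM, MW) = 95.90° ✗; |MW| = 29.70 ✓.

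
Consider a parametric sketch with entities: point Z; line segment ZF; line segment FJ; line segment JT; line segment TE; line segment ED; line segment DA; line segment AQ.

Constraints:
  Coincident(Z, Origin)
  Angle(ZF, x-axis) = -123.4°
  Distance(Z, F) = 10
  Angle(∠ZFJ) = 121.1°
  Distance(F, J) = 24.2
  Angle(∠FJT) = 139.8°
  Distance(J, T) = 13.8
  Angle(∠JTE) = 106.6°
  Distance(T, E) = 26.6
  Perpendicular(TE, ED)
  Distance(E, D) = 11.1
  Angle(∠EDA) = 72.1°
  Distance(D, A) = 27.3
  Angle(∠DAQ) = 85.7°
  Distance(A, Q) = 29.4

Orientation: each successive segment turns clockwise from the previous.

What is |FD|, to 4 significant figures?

32.02

Z is at the origin; ZF runs at -123.4° with length 10.0, so F = (-5.505, -8.348). ∠ZFJ = 121.1° gives FJ at 177.7° from the x-axis; with |FJ| = 24.2, J = (-29.69, -7.377). ∠FJT = 139.8° gives JT at 137.5° from the x-axis; with |JT| = 13.8, T = (-39.86, 1.946). ∠JTE = 106.6° gives TE at 64.10° from the x-axis; with |TE| = 26.6, E = (-28.24, 25.87). The perpendicularity gives ED at right angles to TE, so ED runs at -25.90°; with |ED| = 11.1, D = (-18.26, 21.03). Then |FD| = |D − F| = 32.02.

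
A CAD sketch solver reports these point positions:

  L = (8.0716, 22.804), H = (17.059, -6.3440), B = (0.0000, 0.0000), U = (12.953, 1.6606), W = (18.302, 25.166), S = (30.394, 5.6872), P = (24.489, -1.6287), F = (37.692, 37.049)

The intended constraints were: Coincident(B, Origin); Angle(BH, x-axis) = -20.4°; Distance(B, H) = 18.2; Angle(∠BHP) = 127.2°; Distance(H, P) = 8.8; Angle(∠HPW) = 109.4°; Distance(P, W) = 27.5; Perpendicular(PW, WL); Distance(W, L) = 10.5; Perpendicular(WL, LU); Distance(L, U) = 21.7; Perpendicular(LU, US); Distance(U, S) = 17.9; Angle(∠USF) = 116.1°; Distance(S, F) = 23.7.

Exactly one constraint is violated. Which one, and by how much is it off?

Distance(S, F) = 23.7 — off by 8.50.

B = (0.00, 0.00) ✓; BH at -20.40° ✓; |BH| = 18.20 ✓; ∠BHP = 127.2° ✓; |HP| = 8.800 ✓; ∠HPW = 109.4° ✓; |PW| = 27.50 ✓; ∠(PW, WL) = 90.00° ✓; |WL| = 10.50 ✓; ∠(WL, LU) = 90.00° ✓; |LU| = 21.70 ✓; ∠(LU, US) = 90.00° ✓; |US| = 17.90 ✓; ∠USF = 116.1° ✓; |SF| = 32.20 ✗.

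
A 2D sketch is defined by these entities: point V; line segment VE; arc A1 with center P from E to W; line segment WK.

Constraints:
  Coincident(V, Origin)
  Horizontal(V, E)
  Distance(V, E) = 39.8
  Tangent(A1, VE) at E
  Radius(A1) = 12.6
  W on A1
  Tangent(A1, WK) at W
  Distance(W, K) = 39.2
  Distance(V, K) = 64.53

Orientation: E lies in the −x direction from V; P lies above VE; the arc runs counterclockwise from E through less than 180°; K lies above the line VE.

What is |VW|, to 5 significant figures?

31.473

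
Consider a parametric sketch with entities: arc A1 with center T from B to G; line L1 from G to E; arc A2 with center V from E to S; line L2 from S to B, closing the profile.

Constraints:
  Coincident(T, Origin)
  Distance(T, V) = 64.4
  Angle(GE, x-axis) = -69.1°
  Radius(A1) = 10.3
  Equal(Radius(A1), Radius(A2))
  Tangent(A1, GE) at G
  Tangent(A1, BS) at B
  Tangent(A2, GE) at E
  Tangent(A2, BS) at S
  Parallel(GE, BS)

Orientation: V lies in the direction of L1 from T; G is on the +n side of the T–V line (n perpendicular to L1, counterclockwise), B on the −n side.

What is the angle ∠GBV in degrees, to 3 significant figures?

80.9°

The slot axis is L1's direction at -69.1°, so u = (cos -69.1°, sin -69.1°) = (0.357, -0.934) and n = (−sin -69.1°, cos -69.1°) = (0.934, 0.357). T is at the origin and V lies 64.4 along u from T, so V = 64.4·u = (23.0, -60.2). Tangency of A1 to both parallel lines with radius 10.3 puts G and B at T ± 10.3·n: G = (9.62, 3.67), B = (-9.62, -3.67). Then cos ∠GBV = BG·BV / (|BG||BV|), giving 80.9°.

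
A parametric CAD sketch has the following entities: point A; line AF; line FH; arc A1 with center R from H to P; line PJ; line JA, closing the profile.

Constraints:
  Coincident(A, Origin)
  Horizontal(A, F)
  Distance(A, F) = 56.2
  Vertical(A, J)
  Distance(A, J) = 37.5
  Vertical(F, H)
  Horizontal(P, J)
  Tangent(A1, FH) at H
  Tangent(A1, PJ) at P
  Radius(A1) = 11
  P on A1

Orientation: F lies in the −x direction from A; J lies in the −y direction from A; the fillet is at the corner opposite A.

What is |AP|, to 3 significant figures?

58.7

The virtual corner opposite A is at (-56.2, -37.5). Tangency of A1 to FH means the radius RH is perpendicular to FH and the tangent condition forces RP to be normal to PJ, with radius 11.0, so the center R sits 11.0 in from both sides at R = (-45.2, -26.5). That places the tangent points at H = (-56.2, -26.5) on FH and P = (-45.2, -37.5) on PJ. Then |AP| = |P − A| = 58.7.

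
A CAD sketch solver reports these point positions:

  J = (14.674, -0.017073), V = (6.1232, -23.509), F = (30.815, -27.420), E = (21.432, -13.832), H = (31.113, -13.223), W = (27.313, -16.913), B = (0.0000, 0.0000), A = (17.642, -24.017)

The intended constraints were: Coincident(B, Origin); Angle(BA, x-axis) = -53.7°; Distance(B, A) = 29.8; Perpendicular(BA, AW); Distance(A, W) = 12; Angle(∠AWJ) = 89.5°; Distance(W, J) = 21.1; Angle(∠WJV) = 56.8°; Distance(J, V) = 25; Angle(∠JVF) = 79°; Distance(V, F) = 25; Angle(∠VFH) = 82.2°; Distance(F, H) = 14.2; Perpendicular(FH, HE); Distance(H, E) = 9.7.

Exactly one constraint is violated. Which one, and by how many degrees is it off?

Perpendicular(FH, HE) — off by 4.80°.

B = (0.00, 0.00) ✓; BA at -53.70° ✓; |BA| = 29.80 ✓; ∠(BA, AW) = 90.00° ✓; |AW| = 12.00 ✓; ∠AWJ = 89.50° ✓; |WJ| = 21.10 ✓; ∠WJV = 56.80° ✓; |JV| = 25.00 ✓; ∠JVF = 79.00° ✓; |VF| = 25.00 ✓; ∠VFH = 82.20° ✓; |FH| = 14.20 ✓; ∠(FH, HE) = 94.80° ✗; |HE| = 9.700 ✓.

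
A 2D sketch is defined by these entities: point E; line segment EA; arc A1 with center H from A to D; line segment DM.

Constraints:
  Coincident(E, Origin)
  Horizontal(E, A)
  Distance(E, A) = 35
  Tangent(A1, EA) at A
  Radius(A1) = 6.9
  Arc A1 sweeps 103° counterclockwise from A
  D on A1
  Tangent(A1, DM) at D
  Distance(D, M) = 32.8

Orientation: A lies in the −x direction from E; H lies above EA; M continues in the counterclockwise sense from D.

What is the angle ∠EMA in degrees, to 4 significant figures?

40.49°

E is at the origin; E and A share the same y with |EA| = 35.0 and A on the −x side, so A = (-35.00, 0.000). Since A1 is tangent to EA there, HA ⟂ EA, so H = A + (0, 6.9) = (-35.00, 6.900). On A1, A sits at bearing -90° from H; a 103° counterclockwise sweep puts D at bearing 13°, so D = H + 6.9·(cos 13°, sin 13°) = (-28.28, 8.452). Since A1 is tangent to DM there, HD ⟂ DM, so DM runs along (−sin 13°, cos 13°); with |DM| = 32.8, M = (-35.66, 40.41). Then cos ∠EMA = ME·MA / (|ME||MA|), giving 40.49°.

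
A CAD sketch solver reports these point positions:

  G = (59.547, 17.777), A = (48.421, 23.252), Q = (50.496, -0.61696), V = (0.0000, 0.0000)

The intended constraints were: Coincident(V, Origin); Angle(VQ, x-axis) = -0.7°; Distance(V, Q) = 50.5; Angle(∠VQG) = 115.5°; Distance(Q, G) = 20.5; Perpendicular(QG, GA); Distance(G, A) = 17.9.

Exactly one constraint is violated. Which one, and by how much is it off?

Distance(G, A) = 17.9 — off by 5.50.

V = (0.00, 0.00) ✓; VQ at -0.7000° ✓; |VQ| = 50.50 ✓; ∠VQG = 115.5° ✓; |QG| = 20.50 ✓; ∠(QG, GA) = 90.00° ✓; |GA| = 12.40 ✗.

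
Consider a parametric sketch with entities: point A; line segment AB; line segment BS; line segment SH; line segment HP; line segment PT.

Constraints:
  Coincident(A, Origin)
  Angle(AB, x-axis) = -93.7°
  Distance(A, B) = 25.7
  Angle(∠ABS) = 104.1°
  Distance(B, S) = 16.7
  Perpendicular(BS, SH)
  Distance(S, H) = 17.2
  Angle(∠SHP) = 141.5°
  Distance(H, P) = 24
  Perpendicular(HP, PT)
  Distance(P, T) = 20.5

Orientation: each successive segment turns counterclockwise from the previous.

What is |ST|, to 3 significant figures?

38.7

A is at the origin; AB runs at -93.7° with length 25.7, so B = (-1.66, -25.6). ∠ABS = 104.1° gives BS at -17.8° from the x-axis; with |BS| = 16.7, S = (14.2, -30.8). BS is perpendicular to SH, so SH runs at 72.2°; with |SH| = 17.2, H = (19.5, -14.4). ∠SHP = 141.5° gives HP at 111° from the x-axis; with |HP| = 24.0, P = (11.0, 8.08). HP ⟂ PT, so PT runs at -159°; with |PT| = 20.5, T = (-8.16, 0.830). Then |ST| = |T − S| = 38.7.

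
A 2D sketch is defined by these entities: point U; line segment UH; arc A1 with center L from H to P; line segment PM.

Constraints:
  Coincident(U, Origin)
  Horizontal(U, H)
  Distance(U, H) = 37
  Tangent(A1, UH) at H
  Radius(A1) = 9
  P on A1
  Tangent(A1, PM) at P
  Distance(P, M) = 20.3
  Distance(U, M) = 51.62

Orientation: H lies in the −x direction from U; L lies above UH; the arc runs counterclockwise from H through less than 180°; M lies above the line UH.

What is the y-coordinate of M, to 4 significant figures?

30.75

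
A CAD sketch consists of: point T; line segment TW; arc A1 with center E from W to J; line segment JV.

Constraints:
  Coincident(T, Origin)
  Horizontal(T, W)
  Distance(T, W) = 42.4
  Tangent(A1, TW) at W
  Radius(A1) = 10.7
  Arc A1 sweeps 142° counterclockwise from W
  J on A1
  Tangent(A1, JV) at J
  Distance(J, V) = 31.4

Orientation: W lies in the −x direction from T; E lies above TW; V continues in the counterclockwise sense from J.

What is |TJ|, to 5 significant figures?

40.602

T is at the origin; T and W share the same y with |TW| = 42.4 and W on the −x side, so W = (-42.400, 0.0000). The tangent condition forces EW to be normal to TW, so E = W + (0, 10.7) = (-42.400, 10.700). On A1, W sits at bearing -90° from E; a 142° counterclockwise sweep puts J at bearing 52°, so J = E + 10.7·(cos 52°, sin 52°) = (-35.812, 19.132). Then |TJ| = |J − T| = 40.602.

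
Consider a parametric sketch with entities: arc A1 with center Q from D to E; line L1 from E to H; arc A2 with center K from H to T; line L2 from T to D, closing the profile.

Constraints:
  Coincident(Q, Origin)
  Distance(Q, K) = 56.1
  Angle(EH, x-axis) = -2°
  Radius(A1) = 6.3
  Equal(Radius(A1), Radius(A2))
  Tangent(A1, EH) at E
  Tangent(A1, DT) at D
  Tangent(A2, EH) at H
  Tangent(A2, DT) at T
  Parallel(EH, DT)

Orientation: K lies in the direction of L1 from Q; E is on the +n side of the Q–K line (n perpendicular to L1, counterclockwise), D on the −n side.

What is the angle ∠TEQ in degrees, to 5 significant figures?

77.341°

The slot axis is L1's direction at -2.0°, so u = (cos -2.0°, sin -2.0°) = (0.99939, -0.034899) and n = (−sin -2.0°, cos -2.0°) = (0.034899, 0.99939). Q is at the origin and K lies 56.1 along u from Q, so K = 56.1·u = (56.066, -1.9579). Tangency of A1 to both parallel lines with radius 6.3 puts E and D at Q ± 6.3·n: E = (0.21987, 6.2962), D = (-0.21987, -6.2962). Equal radii place H and T the same way about K: H = K + 6.3·n = (56.286, 4.3383), T = K − 6.3·n = (55.846, -8.2540). Then cos ∠TEQ = ET·EQ / (|ET||EQ|), giving 77.341°.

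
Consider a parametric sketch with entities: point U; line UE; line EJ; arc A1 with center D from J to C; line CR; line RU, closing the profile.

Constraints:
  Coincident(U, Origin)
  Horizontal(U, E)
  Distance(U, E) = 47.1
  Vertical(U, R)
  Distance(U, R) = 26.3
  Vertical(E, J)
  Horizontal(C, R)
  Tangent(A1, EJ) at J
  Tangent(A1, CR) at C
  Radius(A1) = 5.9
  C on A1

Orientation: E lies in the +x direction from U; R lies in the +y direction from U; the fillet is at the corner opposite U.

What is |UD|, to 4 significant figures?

45.97

U is at the origin; U and E share the same y with |UE| = 47.1 and E on the +x side, so E = (47.10, 0.000). U and R share the same x with |UR| = 26.3 and R on the +y side, so R = (0.000, 26.30). The virtual corner opposite U is at (47.10, 26.30). A1 meets EJ tangentially, so DJ is at right angles to EJ and since A1 is tangent to CR there, DC ⟂ CR, with radius 5.9, so the center D sits 5.9 in from both sides at D = (41.20, 20.40). Then |UD| = |D − U| = 45.97.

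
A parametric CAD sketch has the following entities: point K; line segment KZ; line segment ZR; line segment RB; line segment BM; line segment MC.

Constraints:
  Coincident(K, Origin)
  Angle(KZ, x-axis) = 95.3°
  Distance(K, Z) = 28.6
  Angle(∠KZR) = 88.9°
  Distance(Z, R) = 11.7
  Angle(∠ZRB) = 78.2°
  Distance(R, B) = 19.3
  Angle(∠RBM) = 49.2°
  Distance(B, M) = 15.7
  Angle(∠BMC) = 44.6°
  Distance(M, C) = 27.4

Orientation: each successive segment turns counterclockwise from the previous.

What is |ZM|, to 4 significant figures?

6.663

K is at the origin; KZ runs at 95.3° with length 28.6, so Z = (-2.642, 28.48). ∠KZR = 88.9° gives ZR at -173.6° from the x-axis; with |ZR| = 11.7, R = (-14.27, 27.17). ∠ZRB = 78.2° gives RB at -71.80° from the x-axis; with |RB| = 19.3, B = (-8.241, 8.839). ∠RBM = 49.2° gives BM at 59.00° from the x-axis; with |BM| = 15.7, M = (-0.1547, 22.30). Then |ZM| = |M − Z| = 6.663.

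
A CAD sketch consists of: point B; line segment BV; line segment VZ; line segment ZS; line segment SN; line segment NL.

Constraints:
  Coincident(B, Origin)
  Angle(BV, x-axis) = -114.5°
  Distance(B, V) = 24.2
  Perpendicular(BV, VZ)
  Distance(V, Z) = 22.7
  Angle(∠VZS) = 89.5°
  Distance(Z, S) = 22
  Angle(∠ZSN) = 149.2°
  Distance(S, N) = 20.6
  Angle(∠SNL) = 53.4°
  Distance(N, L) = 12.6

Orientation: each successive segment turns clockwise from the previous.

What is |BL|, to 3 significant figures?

7.99

B is at the origin; BV runs at -114.5° with length 24.2, so V = (-10.0, -22.0). The perpendicularity gives VZ at right angles to BV, so VZ runs at 156°; with |VZ| = 22.7, Z = (-30.7, -12.6). ∠VZS = 89.5° gives ZS at 65.0° from the x-axis; with |ZS| = 22.0, S = (-21.4, 7.33). ∠ZSN = 149.2° gives SN at 34.2° from the x-axis; with |SN| = 20.6, N = (-4.36, 18.9). ∠SNL = 53.4° gives NL at -92.4° from the x-axis; with |NL| = 12.6, L = (-4.88, 6.32). Then |BL| = |L − B| = 7.99.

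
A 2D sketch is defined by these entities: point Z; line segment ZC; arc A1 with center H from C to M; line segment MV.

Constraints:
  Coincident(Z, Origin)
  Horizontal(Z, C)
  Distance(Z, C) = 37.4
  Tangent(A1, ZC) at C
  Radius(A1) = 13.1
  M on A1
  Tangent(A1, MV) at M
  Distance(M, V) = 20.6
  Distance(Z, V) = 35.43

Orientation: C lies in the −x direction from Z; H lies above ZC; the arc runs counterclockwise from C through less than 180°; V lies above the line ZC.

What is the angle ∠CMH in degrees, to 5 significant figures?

52.471°

Checks: |HM| = 13.10 ✓; ∠(HM, MV) = 90.00° ✓; |MV| = 20.60 ✓; |ZV| = 35.43 ✓.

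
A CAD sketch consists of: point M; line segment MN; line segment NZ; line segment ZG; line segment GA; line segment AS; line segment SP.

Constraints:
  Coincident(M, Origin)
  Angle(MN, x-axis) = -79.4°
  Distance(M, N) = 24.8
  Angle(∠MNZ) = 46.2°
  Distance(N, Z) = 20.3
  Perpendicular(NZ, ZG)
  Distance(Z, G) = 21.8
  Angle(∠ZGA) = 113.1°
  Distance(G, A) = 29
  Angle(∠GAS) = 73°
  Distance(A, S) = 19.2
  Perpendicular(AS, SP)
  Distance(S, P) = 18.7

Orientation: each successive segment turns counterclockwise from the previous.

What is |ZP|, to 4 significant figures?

15.77

M is at the origin; MN runs at -79.4° with length 24.8, so N = (4.562, -24.38). ∠MNZ = 46.2° gives NZ at 54.40° from the x-axis; with |NZ| = 20.3, Z = (16.38, -7.871). NZ is perpendicular to ZG, so ZG runs at 144.4°; with |ZG| = 21.8, G = (-1.347, 4.819). ∠ZGA = 113.1° gives GA at -148.7° from the x-axis; with |GA| = 29.0, A = (-26.13, -10.25). ∠GAS = 73.0° gives AS at -41.70° from the x-axis; with |AS| = 19.2, S = (-11.79, -23.02). AS is perpendicular to SP, so SP runs at 48.30°; with |SP| = 18.7, P = (0.6494, -9.057). Then |ZP| = |P − Z| = 15.77.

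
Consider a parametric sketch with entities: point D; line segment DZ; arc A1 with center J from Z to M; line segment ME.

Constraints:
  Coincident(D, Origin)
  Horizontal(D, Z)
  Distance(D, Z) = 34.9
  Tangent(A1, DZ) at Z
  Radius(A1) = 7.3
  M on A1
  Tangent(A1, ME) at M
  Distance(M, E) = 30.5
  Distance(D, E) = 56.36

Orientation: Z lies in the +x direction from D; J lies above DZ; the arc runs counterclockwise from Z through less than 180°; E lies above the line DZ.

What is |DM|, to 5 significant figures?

42.846

D is at the origin; D and Z share the same y with |DZ| = 34.9 and Z on the +x side, so Z = (34.900, 0.0000). The tangent condition forces JZ to be normal to DZ, so J = Z + (0, 7.3) = (34.900, 7.3000). Since JM ⟂ ME (tangency), |JE| = √(7.3² + 30.5²) = 31.361 regardless of where M sits on A1. So E lies on both circle(D, 56.36) and circle(J, 31.361); the above-DZ intersection is E = (41.700, 37.915). M is the foot of the tangent from E: M = (42.199, 7.4195).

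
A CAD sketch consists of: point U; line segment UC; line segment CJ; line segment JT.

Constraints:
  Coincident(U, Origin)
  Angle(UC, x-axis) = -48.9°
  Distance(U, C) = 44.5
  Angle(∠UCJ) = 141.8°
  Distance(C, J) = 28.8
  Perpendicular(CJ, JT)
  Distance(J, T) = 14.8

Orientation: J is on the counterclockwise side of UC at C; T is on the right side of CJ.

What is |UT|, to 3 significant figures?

76.5

∠UCJ = 141.8°, so CJ runs at -48.9° + (180° − 141.8°) = -10.7° from the x-axis; with |CJ| = 28.8, J = C + 28.8·(cos -10.7°, sin -10.7°) = (57.6, -38.9). CJ is perpendicular to JT; with |JT| = 14.8 on the right of CJ, T = J + 14.8·(-0.186, -0.983) = (54.8, -53.4). Then |UT| = |T − U| = 76.5.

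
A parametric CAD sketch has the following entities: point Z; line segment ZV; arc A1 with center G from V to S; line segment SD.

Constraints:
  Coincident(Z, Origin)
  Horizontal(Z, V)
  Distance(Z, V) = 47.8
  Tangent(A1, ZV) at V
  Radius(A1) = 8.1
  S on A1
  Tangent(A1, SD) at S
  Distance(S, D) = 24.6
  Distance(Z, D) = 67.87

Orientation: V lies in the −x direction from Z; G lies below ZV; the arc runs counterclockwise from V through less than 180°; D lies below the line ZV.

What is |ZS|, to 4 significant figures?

56.12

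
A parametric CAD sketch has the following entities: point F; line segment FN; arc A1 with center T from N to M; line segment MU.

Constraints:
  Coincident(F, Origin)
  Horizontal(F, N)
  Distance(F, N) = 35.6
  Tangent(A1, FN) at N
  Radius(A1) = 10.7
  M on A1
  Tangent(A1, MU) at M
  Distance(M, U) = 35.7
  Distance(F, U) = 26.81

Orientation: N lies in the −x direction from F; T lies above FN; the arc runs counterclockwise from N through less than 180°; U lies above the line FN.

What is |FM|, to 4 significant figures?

28.55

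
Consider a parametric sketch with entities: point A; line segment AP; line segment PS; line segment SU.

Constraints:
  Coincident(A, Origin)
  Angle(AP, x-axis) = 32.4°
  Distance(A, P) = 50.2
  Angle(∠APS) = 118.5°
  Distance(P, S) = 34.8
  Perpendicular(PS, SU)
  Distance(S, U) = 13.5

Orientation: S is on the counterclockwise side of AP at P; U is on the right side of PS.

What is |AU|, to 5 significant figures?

82.290

A is at the origin; AP runs at 32.4° with length 50.2, so P = 50.2·(cos 32.4°, sin 32.4°) = (42.385, 26.899). ∠APS = 118.5°, so PS runs at 32.4° + (180° − 118.5°) = 93.900° from the x-axis; with |PS| = 34.8, S = P + 34.8·(cos 93.900°, sin 93.900°) = (40.018, 61.618). The perpendicularity gives SU at right angles to PS; with |SU| = 13.5 on the right of PS, U = S + 13.5·(0.99768, 0.068015) = (53.487, 62.536). Then |AU| = |U − A| = 82.290.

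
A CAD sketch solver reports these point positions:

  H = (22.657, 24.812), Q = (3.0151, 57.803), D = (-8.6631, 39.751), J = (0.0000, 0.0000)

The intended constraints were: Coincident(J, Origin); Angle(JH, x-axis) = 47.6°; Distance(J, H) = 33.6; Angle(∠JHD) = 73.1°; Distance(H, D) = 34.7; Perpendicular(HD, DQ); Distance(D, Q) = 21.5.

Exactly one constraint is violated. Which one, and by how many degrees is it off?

Perpendicular(HD, DQ) — off by 7.40°.

J = (0.00, 0.00) ✓; JH at 47.60° ✓; |JH| = 33.60 ✓; ∠JHD = 73.10° ✓; |HD| = 34.70 ✓; ∠(HD, DQ) = 97.40° ✗; |DQ| = 21.50 ✓.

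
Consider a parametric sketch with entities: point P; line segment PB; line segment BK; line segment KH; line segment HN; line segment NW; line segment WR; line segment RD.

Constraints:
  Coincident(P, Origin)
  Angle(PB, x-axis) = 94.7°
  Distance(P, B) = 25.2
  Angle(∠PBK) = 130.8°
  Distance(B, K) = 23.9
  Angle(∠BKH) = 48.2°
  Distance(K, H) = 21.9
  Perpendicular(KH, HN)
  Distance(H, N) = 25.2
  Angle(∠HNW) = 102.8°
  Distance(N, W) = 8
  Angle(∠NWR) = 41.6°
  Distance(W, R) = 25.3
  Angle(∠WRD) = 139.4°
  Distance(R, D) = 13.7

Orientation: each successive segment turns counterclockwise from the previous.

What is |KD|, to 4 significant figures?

42.25

∠NWR = 41.6° gives WR at -138.7° from the x-axis; with |WR| = 25.3, R = (-12.14, 11.15). ∠WRD = 139.4° gives RD at -98.10° from the x-axis; with |RD| = 13.7, D = (-14.07, -2.415). Then |KD| = |D − K| = 42.25.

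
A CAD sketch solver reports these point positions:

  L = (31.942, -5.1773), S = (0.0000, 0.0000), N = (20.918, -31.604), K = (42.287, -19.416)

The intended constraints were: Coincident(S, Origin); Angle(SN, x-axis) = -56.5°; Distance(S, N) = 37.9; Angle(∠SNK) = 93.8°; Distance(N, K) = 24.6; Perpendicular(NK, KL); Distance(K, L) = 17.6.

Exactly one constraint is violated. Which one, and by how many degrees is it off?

Perpendicular(NK, KL) — off by 6.30°.

S = (0.00, 0.00) ✓; SN at -56.50° ✓; |SN| = 37.90 ✓; ∠SNK = 93.80° ✓; |NK| = 24.60 ✓; ∠(NK, KL) = 96.30° ✗; |KL| = 17.60 ✓.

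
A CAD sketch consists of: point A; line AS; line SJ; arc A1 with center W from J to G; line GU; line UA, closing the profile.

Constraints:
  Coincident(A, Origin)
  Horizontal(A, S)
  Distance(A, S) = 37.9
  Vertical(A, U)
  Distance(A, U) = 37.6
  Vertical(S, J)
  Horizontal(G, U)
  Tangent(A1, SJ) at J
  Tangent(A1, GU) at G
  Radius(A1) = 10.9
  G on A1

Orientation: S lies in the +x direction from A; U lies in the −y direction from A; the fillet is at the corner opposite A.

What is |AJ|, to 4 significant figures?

46.36

The virtual corner opposite A is at (37.90, -37.60). A1 meets SJ tangentially, so WJ is at right angles to SJ and A1 meets GU tangentially, so WG is at right angles to GU, with radius 10.9, so the center W sits 10.9 in from both sides at W = (27.00, -26.70). That places the tangent points at J = (37.90, -26.70) on SJ and G = (27.00, -37.60) on GU. Then |AJ| = |J − A| = 46.36.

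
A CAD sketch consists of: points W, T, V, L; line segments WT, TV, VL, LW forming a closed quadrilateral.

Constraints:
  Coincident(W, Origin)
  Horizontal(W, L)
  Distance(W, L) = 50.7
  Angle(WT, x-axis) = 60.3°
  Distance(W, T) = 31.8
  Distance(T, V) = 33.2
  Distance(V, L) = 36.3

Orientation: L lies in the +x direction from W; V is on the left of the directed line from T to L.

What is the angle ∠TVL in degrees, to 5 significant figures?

79.583°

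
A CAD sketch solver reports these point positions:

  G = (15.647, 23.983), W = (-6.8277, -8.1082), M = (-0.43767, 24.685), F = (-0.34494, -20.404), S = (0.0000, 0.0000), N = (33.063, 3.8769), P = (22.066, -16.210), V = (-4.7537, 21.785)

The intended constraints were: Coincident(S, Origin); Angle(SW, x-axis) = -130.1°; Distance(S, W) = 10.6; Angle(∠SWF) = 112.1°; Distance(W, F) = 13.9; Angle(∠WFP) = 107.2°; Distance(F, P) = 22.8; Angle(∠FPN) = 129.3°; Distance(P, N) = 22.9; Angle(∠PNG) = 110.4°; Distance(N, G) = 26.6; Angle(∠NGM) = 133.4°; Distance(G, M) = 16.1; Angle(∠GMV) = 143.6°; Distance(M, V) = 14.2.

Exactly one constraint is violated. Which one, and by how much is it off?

Distance(M, V) = 14.2 — off by 9.00.

S = (0.00, 0.00) ✓; SW at -130.1° ✓; |SW| = 10.60 ✓; ∠SWF = 112.1° ✓; |WF| = 13.90 ✓; ∠WFP = 107.2° ✓; |FP| = 22.80 ✓; ∠FPN = 129.3° ✓; |PN| = 22.90 ✓; ∠PNG = 110.4° ✓; |NG| = 26.60 ✓; ∠NGM = 133.4° ✓; |GM| = 16.10 ✓; ∠GMV = 143.6° ✓; |MV| = 5.200 ✗.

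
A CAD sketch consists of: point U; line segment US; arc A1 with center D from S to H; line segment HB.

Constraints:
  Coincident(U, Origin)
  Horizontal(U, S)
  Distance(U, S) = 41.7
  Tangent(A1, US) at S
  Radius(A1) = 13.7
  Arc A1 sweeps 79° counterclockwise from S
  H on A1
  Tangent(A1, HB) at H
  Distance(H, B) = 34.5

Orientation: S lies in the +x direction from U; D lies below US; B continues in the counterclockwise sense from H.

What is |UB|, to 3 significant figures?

49.9

U is at the origin; U and S share the same y with |US| = 41.7 and S on the +x side, so S = (41.7, 0.00). A1 meets US tangentially, so DS is at right angles to US, so D = S + (0, -13.7) = (41.7, -13.7). On A1, S sits at bearing 90° from D; a 79° counterclockwise sweep puts H at bearing 169°, so H = D + 13.7·(cos 169°, sin 169°) = (28.3, -11.1). The tangent condition forces DH to be normal to HB, so HB runs along (−sin 169°, cos 169°); with |HB| = 34.5, B = (21.7, -45.0). Then |UB| = |B − U| = 49.9.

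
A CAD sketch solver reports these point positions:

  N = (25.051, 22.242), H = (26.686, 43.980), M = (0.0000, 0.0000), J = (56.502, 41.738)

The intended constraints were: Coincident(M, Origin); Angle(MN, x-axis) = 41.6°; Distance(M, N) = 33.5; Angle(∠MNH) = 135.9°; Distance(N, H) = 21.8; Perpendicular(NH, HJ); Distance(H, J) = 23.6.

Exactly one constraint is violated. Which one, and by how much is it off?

Distance(H, J) = 23.6 — off by 6.30.

M = (0.00, 0.00) ✓; MN at 41.60° ✓; |MN| = 33.50 ✓; ∠MNH = 135.9° ✓; |NH| = 21.80 ✓; ∠(NH, HJ) = 90.00° ✓; |HJ| = 29.90 ✗.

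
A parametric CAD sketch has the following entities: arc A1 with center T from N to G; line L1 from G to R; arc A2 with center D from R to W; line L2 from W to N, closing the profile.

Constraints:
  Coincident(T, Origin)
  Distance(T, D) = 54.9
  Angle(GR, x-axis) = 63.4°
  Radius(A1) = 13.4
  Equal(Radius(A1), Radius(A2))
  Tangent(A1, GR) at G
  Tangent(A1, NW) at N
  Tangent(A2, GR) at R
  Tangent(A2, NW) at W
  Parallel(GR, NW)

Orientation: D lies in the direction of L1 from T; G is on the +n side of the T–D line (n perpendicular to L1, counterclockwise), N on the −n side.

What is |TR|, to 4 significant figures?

56.51

The slot axis is L1's direction at 63.4°, so u = (cos 63.4°, sin 63.4°) = (0.4478, 0.8942) and n = (−sin 63.4°, cos 63.4°) = (-0.8942, 0.4478). T is at the origin and D lies 54.9 along u from T, so D = 54.9·u = (24.58, 49.09). Tangency of A1 to both parallel lines with radius 13.4 puts G and N at T ± 13.4·n: G = (-11.98, 6.000), N = (11.98, -6.000). Equal radii place R and W the same way about D: R = D + 13.4·n = (12.60, 55.09), W = D − 13.4·n = (36.56, 43.09). Then |TR| = |R − T| = 56.51.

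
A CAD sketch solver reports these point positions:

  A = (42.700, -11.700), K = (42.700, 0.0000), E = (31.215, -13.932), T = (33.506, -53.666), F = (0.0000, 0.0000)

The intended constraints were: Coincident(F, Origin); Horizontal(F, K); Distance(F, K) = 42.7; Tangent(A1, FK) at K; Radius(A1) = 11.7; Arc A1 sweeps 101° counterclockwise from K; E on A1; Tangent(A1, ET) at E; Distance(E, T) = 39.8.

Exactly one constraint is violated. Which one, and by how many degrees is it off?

Tangent(A1, ET) at E — off by 7.70°.

F = (0.00, 0.00) ✓; F.y = 0.00, K.y = 0.00 ✓; |FK| = 42.70 ✓; ∠(AK, KF) = 90.00° ✓; |AK| = 11.70 ✓; bearing(A→E) − bearing(A→K) = 101.0° ✓; |AE| = 11.70 ✓; ∠(AE, ET) = 97.70° ✗; |ET| = 39.80 ✓.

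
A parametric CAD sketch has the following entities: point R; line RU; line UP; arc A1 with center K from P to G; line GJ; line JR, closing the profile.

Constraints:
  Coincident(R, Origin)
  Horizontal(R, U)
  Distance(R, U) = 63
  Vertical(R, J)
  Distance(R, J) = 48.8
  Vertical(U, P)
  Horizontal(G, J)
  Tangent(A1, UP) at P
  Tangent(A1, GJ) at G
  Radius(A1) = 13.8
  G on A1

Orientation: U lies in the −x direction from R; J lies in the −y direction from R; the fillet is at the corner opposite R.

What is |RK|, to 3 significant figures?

60.4

R is at the origin; R and U share the same y with |RU| = 63.0 and U on the −x side, so U = (-63.0, 0.00). R and J share the same x with |RJ| = 48.8 and J on the −y side, so J = (0.00, -48.8). The virtual corner opposite R is at (-63.0, -48.8). Tangency of A1 to UP means the radius KP is perpendicular to UP and tangency of A1 to GJ means the radius KG is perpendicular to GJ, with radius 13.8, so the center K sits 13.8 in from both sides at K = (-49.2, -35.0). Then |RK| = |K − R| = 60.4.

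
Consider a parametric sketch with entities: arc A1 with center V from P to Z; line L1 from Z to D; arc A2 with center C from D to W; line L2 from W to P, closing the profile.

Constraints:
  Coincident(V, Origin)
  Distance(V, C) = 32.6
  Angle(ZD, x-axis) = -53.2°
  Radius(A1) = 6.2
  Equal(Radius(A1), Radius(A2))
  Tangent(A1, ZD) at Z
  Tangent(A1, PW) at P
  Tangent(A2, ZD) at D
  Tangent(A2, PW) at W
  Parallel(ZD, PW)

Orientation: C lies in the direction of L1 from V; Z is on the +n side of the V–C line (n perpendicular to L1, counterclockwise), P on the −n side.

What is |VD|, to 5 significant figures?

33.184

Tangency of A1 to both parallel lines with radius 6.2 puts Z and P at V ± 6.2·n: Z = (4.9645, 3.7139), P = (-4.9645, -3.7139). Equal radii place D and W the same way about C: D = C + 6.2·n = (24.493, -22.390), W = C − 6.2·n = (14.564, -29.818). Then |VD| = |D − V| = 33.184.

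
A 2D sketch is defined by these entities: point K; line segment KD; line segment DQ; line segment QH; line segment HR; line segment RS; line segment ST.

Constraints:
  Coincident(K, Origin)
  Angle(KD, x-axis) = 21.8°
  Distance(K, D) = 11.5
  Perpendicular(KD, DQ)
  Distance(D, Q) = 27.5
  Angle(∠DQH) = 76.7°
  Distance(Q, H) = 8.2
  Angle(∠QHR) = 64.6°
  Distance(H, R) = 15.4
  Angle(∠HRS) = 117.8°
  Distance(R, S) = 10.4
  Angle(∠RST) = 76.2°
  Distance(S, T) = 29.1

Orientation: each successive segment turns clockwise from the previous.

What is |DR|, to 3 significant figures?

13.7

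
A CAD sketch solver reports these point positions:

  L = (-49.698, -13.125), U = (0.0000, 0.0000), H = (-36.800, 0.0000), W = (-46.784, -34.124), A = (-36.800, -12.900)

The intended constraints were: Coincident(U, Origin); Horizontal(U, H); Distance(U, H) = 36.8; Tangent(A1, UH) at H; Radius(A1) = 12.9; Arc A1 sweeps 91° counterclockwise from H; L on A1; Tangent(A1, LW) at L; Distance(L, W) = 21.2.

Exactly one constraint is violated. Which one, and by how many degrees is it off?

Tangent(A1, LW) at L — off by 6.90°.

U = (0.00, 0.00) ✓; U.y = 0.00, H.y = 0.00 ✓; |UH| = 36.80 ✓; ∠(AH, HU) = 90.00° ✓; |AH| = 12.90 ✓; bearing(A→L) − bearing(A→H) = 91.00° ✓; |AL| = 12.90 ✓; ∠(AL, LW) = 83.10° ✗; |LW| = 21.20 ✓.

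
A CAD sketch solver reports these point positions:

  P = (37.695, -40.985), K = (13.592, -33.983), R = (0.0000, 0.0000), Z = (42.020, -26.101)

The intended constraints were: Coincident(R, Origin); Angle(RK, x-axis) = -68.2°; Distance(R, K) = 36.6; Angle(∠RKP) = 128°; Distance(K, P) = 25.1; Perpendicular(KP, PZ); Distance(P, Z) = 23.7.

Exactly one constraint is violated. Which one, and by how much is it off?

Distance(P, Z) = 23.7 — off by 8.20.

R = (0.00, 0.00) ✓; RK at -68.20° ✓; |RK| = 36.60 ✓; ∠RKP = 128.0° ✓; |KP| = 25.10 ✓; ∠(KP, PZ) = 90.00° ✓; |PZ| = 15.50 ✗.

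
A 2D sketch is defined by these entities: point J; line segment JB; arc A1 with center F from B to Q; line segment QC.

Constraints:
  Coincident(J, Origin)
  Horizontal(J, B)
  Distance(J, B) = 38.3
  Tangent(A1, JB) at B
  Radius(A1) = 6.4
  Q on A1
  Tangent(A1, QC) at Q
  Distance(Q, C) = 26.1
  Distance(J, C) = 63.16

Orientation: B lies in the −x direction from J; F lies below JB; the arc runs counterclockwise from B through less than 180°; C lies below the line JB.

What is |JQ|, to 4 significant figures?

43.68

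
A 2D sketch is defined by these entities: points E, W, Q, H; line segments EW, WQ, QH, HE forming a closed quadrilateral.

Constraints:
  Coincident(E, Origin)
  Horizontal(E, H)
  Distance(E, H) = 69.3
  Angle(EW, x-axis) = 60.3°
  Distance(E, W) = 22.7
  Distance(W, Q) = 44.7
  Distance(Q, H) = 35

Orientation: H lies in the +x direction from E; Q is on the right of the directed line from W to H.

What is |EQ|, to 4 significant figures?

41.37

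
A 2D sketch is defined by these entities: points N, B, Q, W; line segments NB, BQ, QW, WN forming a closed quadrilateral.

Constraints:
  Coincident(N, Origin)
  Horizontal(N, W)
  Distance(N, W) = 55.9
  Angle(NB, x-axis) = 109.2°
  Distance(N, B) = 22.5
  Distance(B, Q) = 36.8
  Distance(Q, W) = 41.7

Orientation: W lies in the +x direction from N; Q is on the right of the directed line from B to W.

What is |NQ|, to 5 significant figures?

16.960

Checks: |BQ| = 36.80 ✓; |QW| = 41.70 ✓.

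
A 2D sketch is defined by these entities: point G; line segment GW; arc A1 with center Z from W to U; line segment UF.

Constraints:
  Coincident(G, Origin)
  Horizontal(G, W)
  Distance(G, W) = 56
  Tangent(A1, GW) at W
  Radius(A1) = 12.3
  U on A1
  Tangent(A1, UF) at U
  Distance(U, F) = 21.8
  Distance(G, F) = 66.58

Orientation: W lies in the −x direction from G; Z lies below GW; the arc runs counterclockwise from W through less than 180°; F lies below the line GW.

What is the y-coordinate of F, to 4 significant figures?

-37.32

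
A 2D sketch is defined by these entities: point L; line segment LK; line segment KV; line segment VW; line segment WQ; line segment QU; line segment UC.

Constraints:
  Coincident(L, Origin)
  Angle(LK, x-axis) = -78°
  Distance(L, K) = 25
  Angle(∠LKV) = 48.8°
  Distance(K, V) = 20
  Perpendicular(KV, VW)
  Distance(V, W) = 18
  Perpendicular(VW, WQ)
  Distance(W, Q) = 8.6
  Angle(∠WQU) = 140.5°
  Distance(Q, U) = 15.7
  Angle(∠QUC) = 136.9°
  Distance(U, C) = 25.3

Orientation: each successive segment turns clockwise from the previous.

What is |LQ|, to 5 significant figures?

5.1316

L is at the origin; LK runs at -78.0° with length 25.0, so K = (5.1978, -24.454). ∠LKV = 48.8° gives KV at 150.80° from the x-axis; with |KV| = 20.0, V = (-12.261, -14.696). KV ⟂ VW, so VW runs at 60.800°; with |VW| = 18.0, W = (-3.4792, 1.0161). VW ⟂ WQ, so WQ runs at -29.200°; with |WQ| = 8.6, Q = (4.0280, -3.1795). Then |LQ| = |Q − L| = 5.1316.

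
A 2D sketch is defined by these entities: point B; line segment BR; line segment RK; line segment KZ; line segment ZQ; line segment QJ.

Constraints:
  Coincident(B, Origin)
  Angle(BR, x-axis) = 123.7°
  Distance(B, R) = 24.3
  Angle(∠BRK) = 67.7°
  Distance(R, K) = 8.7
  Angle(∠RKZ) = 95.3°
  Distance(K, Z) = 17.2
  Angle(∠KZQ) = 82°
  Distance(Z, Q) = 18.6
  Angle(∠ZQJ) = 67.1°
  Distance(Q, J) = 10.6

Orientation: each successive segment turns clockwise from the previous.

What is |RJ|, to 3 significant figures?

7.65

B is at the origin; BR runs at 123.7° with length 24.3, so R = (-13.5, 20.2). ∠BRK = 67.7° gives RK at 11.4° from the x-axis; with |RK| = 8.7, K = (-4.95, 21.9). ∠RKZ = 95.3° gives KZ at -73.3° from the x-axis; with |KZ| = 17.2, Z = (-0.0118, 5.46). ∠KZQ = 82.0° gives ZQ at -171° from the x-axis; with |ZQ| = 18.6, Q = (-18.4, 2.65). ∠ZQJ = 67.1° gives QJ at 75.8° from the x-axis; with |QJ| = 10.6, J = (-15.8, 12.9). Then |RJ| = |J − R| = 7.65.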